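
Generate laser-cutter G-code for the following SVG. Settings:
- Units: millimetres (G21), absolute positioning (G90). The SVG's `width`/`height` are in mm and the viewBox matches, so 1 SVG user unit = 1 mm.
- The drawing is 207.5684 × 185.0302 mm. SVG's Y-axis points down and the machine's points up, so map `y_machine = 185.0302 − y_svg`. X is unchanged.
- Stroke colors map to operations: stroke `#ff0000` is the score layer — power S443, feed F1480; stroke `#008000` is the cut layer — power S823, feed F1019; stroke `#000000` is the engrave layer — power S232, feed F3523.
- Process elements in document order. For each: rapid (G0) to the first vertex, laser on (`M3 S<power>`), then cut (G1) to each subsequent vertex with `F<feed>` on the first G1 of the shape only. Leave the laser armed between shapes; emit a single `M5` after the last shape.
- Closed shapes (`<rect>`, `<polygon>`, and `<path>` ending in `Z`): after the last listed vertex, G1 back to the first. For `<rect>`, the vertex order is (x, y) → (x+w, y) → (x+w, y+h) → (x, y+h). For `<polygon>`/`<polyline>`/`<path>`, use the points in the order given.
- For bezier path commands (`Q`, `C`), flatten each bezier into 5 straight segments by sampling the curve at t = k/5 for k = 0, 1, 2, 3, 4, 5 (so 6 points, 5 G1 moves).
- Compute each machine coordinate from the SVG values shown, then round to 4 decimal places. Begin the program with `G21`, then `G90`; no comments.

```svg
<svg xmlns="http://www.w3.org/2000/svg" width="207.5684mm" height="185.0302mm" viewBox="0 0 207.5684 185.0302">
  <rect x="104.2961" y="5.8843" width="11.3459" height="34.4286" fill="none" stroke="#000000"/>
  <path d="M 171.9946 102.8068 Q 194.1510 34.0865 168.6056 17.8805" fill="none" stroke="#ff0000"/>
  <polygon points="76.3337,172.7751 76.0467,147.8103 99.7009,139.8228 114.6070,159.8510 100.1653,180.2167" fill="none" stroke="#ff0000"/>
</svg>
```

G21
G90
G0 X104.2961 Y179.1459
M3 S232
G1 X115.6420 Y179.1459 F3523
G1 X115.6420 Y144.7173
G1 X104.2961 Y144.7173
G1 X104.2961 Y179.1459
G0 X171.9946 Y82.2234
M3 S443
G1 X178.9491 Y107.6109 F1480
G1 X182.0874 Y128.7974
G1 X181.4096 Y145.7826
G1 X176.9157 Y158.5667
G1 X168.6056 Y167.1497
G0 X76.3337 Y12.2551
M3 S443
G1 X76.0467 Y37.2199 F1480
G1 X99.7009 Y45.2074
G1 X114.6070 Y25.1792
G1 X100.1653 Y4.8135
G1 X76.3337 Y12.2551
M5

viewBox `0 0 207.5684 185.0302` with mm width/height → 1 unit = 1 mm. Flip: y_m = 185.0302 − y_svg.

**Shape 1** — `<rect>` rectangle, stroke `#000000` → engrave (S232, F3523). Machine vertices: (104.2961,179.1459) → (115.6420,179.1459) → (115.6420,144.7173) → (104.2961,144.7173) → (104.2961,179.1459). Closed: final G1 returns to the first vertex.

**Shape 2** — `<path>` quadratic bezier, stroke `#ff0000` → score (S443, F1480). Control points (SVG): P0=(171.9946,102.8068), P1=(194.1510,34.0865), P2=(168.6056,17.8805); sampled at t=k/5. Machine vertices: (171.9946,82.2234) → (178.9491,107.6109) → (182.0874,128.7974) → (181.4096,145.7826) → (176.9157,158.5667) → (168.6056,167.1497). Open path.

**Shape 3** — `<polygon>` regular polygon, stroke `#ff0000` → score (S443, F1480). Machine vertices: (76.3337,12.2551) → (76.0467,37.2199) → (99.7009,45.2074) → (114.6070,25.1792) → (100.1653,4.8135) → (76.3337,12.2551). Closed: final G1 returns to the first vertex.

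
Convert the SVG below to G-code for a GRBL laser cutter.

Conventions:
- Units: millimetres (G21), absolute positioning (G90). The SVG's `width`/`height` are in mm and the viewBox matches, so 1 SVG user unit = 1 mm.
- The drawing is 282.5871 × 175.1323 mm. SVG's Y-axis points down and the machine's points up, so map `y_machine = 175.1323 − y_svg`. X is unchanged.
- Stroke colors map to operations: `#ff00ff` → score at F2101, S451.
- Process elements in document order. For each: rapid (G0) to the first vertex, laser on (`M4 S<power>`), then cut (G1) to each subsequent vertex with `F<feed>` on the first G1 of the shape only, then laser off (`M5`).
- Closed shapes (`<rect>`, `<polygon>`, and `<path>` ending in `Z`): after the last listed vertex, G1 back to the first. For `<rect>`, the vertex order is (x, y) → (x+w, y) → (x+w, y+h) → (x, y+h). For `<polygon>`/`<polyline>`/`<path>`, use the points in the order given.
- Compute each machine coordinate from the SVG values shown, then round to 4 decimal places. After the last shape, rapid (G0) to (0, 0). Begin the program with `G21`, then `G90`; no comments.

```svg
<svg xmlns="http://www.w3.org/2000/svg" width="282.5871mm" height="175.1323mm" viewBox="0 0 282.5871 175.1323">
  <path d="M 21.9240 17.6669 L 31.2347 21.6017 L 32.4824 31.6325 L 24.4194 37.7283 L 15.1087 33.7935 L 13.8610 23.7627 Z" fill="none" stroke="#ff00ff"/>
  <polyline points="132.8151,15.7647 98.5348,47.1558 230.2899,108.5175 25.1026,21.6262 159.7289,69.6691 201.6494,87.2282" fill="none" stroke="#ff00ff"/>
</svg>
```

G21
G90
G0 X21.9240 Y157.4654
M4 S451
G1 X31.2347 Y153.5306 F2101
G1 X32.4824 Y143.4998
G1 X24.4194 Y137.4040
G1 X15.1087 Y141.3388
G1 X13.8610 Y151.3696
G1 X21.9240 Y157.4654
M5
G0 X132.8151 Y159.3676
M4 S451
G1 X98.5348 Y127.9765 F2101
G1 X230.2899 Y66.6148
G1 X25.1026 Y153.5061
G1 X159.7289 Y105.4632
G1 X201.6494 Y87.9041
M5
G0 X0.0000 Y0.0000

viewBox `0 0 282.5871 175.1323` with mm width/height → 1 unit = 1 mm. Flip: y_m = 175.1323 − y_svg.

**Shape 1** — `<path>` regular polygon, stroke `#ff00ff` → score (S451, F2101). Machine vertices: (21.9240,157.4654) → (31.2347,153.5306) → (32.4824,143.4998) → (24.4194,137.4040) → (15.1087,141.3388) → (13.8610,151.3696) → (21.9240,157.4654). Closed: final G1 returns to the first vertex.

**Shape 2** — `<polyline>` open polyline, stroke `#ff00ff` → score (S451, F2101). Machine vertices: (132.8151,159.3676) → (98.5348,127.9765) → (230.2899,66.6148) → (25.1026,153.5061) → (159.7289,105.4632) → (201.6494,87.9041). Open path.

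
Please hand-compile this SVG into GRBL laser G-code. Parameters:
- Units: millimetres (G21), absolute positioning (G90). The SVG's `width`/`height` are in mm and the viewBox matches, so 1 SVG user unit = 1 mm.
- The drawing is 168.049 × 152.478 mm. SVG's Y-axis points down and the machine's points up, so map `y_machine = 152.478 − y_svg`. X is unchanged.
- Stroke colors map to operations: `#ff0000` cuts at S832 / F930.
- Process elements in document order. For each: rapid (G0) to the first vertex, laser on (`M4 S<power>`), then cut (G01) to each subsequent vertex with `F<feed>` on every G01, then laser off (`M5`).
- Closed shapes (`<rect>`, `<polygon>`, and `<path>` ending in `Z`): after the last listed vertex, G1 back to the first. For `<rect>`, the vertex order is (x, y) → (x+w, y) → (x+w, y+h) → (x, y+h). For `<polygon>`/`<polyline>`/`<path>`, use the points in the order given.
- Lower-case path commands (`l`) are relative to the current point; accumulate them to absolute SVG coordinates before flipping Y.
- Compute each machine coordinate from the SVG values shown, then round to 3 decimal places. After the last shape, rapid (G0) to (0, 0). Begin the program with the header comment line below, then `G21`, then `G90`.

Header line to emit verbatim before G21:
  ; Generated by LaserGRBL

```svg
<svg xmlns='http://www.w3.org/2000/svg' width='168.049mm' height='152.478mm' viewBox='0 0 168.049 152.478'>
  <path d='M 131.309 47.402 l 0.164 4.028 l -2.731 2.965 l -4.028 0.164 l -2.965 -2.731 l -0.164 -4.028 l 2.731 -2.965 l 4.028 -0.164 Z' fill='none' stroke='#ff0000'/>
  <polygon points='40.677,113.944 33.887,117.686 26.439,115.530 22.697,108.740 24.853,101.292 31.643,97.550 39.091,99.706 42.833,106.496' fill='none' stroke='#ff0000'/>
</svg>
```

1 u = 1 mm; y_m = 152.478 − y.

[1] `<path>` regular polygon, #ff0000→cut S832 F930: (131.309,105.076) → (131.473,101.048) → (128.742,98.083) → (124.714,97.919) → (121.749,100.650) → (121.585,104.678) → (124.316,107.643) → (128.344,107.807) → (131.309,105.076) (closed)

[2] `<polygon>` regular polygon, #ff0000→cut S832 F930: (40.677,38.534) → (33.887,34.792) → (26.439,36.948) → (22.697,43.738) → (24.853,51.186) → (31.643,54.928) → (39.091,52.772) → (42.833,45.982) → (40.677,38.534) (closed)

; Generated by LaserGRBL
G21
G90
G0 X131.309 Y105.076
M4 S832
G01 X131.473 Y101.048 F930
G01 X128.742 Y98.083 F930
G01 X124.714 Y97.919 F930
G01 X121.749 Y100.650 F930
G01 X121.585 Y104.678 F930
G01 X124.316 Y107.643 F930
G01 X128.344 Y107.807 F930
G01 X131.309 Y105.076 F930
M5
G0 X40.677 Y38.534
M4 S832
G01 X33.887 Y34.792 F930
G01 X26.439 Y36.948 F930
G01 X22.697 Y43.738 F930
G01 X24.853 Y51.186 F930
G01 X31.643 Y54.928 F930
G01 X39.091 Y52.772 F930
G01 X42.833 Y45.982 F930
G01 X40.677 Y38.534 F930
M5
G0 X0.000 Y0.000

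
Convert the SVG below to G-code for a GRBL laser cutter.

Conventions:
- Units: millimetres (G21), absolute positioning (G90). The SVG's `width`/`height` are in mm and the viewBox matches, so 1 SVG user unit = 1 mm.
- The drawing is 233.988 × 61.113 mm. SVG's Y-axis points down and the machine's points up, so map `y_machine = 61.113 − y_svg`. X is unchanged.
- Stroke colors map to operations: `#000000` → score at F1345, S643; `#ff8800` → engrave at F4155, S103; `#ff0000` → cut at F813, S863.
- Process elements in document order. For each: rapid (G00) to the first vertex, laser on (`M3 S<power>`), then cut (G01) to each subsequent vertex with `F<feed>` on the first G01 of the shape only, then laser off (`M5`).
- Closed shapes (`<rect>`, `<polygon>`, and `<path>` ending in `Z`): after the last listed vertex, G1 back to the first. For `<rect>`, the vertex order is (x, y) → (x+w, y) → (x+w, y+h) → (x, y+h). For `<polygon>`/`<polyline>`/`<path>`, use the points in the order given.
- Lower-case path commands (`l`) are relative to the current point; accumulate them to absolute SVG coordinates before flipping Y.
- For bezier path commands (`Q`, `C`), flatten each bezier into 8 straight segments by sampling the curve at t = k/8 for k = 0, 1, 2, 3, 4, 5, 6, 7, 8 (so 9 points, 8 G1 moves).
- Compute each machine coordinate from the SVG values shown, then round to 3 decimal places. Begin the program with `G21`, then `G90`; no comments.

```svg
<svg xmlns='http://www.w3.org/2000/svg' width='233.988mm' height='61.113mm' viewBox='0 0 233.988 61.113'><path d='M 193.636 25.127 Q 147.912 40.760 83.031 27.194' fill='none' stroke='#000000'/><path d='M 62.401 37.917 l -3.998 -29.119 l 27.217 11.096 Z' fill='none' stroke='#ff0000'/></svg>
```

G21
G90
G00 X193.636 Y35.986
M3 S643
G01 X181.906 Y32.534 F1345
G01 X169.577 Y29.994
G01 X156.649 Y28.367
G01 X143.123 Y27.653
G01 X128.998 Y27.851
G01 X114.274 Y28.961
G01 X98.952 Y30.984
G01 X83.031 Y33.919
M5
G00 X62.401 Y23.196
M3 S863
G01 X58.403 Y52.315 F813
G01 X85.620 Y41.219
G01 X62.401 Y23.196
M5

viewBox `0 0 233.988 61.113` with mm width/height → 1 unit = 1 mm. Flip: y_m = 61.113 − y_svg.

**Shape 1** — `<path>` quadratic bezier, stroke `#000000` → score (S643, F1345). Control points (SVG): P0=(193.636,25.127), P1=(147.912,40.760), P2=(83.031,27.194); sampled at t=k/8. Machine vertices: (193.636,35.986) → (181.906,32.534) → (169.577,29.994) → (156.649,28.367) → (143.123,27.653) → (128.998,27.851) → (114.274,28.961) → (98.952,30.984) → (83.031,33.919). Open path.

**Shape 2** — `<path>` regular polygon, stroke `#ff0000` → cut (S863, F813). Machine vertices: (62.401,23.196) → (58.403,52.315) → (85.620,41.219) → (62.401,23.196). Closed: final G1 returns to the first vertex.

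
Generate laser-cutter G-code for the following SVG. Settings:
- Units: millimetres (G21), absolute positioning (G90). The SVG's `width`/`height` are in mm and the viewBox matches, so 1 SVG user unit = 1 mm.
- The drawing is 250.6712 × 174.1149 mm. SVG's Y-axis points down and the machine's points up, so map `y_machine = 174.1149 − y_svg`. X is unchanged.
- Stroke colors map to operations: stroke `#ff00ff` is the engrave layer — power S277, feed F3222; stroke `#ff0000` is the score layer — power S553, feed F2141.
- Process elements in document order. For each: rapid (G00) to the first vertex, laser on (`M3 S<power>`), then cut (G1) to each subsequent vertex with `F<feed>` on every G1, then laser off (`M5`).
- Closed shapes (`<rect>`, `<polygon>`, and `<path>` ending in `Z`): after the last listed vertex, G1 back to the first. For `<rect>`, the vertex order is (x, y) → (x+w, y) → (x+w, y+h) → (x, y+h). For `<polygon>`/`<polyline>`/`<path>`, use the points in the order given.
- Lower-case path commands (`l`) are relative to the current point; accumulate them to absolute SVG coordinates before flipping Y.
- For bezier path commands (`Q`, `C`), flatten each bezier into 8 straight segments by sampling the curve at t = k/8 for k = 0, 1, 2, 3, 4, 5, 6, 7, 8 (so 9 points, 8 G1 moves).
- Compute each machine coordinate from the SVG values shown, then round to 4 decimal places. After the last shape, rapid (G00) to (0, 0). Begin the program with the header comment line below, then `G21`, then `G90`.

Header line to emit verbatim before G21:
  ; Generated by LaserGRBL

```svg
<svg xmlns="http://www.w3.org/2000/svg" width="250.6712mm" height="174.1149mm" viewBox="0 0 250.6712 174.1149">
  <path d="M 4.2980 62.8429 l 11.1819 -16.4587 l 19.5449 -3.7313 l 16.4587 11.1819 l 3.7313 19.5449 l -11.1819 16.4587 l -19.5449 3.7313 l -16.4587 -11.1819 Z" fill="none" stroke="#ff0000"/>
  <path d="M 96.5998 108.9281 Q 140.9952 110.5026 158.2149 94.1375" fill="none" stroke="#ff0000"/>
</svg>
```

; Generated by LaserGRBL
G21
G90
G00 X4.2980 Y111.2720
M3 S553
G1 X15.4799 Y127.7307 F2141
G1 X35.0248 Y131.4620 F2141
G1 X51.4835 Y120.2801 F2141
G1 X55.2148 Y100.7352 F2141
G1 X44.0329 Y84.2765 F2141
G1 X24.4880 Y80.5452 F2141
G1 X8.0293 Y91.7271 F2141
G1 X4.2980 Y111.2720 F2141
M5
G00 X96.5998 Y65.1868
M3 S553
G1 X107.2740 Y65.0735 F2141
G1 X117.0990 Y65.5208 F2141
G1 X126.0748 Y66.5287 F2141
G1 X134.2013 Y68.0972 F2141
G1 X141.4785 Y70.2263 F2141
G1 X147.9066 Y72.9161 F2141
G1 X153.4854 Y76.1664 F2141
G1 X158.2149 Y79.9774 F2141
M5
G00 X0.0000 Y0.0000

1 u = 1 mm; y_m = 174.1149 − y.

[1] `<path>` regular polygon, #ff0000→score S553 F2141: (4.2980,111.2720) → (15.4799,127.7307) → (35.0248,131.4620) → (51.4835,120.2801) → (55.2148,100.7352) → (44.0329,84.2765) → (24.4880,80.5452) → (8.0293,91.7271) → (4.2980,111.2720) (closed)

[2] `<path>` quadratic bezier, #ff0000→score S553 F2141: (96.5998,65.1868) → (107.2740,65.0735) → (117.0990,65.5208) → (126.0748,66.5287) → (134.2013,68.0972) → (141.4785,70.2263) → (147.9066,72.9161) → (153.4854,76.1664) → (158.2149,79.9774)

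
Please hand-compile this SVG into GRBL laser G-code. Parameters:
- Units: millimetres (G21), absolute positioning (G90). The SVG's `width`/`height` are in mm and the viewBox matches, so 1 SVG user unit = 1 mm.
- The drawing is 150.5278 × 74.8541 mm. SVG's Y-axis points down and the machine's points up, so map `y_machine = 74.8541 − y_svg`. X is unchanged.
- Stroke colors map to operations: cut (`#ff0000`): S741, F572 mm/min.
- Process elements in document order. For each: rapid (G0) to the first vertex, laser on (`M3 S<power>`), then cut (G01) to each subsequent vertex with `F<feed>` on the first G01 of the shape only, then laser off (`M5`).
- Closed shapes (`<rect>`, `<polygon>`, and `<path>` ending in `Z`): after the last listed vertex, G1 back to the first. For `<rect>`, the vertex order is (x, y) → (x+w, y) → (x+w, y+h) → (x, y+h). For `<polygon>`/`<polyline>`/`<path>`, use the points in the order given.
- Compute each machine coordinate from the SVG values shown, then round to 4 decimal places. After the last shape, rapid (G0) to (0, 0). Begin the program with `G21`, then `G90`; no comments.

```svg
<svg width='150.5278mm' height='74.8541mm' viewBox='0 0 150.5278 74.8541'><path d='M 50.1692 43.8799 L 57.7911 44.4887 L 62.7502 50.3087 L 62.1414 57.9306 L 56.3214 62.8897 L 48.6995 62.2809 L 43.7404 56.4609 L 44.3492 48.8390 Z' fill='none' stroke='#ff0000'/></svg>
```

G21
G90
G0 X50.1692 Y30.9742
M3 S741
G01 X57.7911 Y30.3654 F572
G01 X62.7502 Y24.5454
G01 X62.1414 Y16.9235
G01 X56.3214 Y11.9644
G01 X48.6995 Y12.5732
G01 X43.7404 Y18.3932
G01 X44.3492 Y26.0151
G01 X50.1692 Y30.9742
M5
G0 X0.0000 Y0.0000

viewBox `0 0 150.5278 74.8541` with mm width/height → 1 unit = 1 mm. Flip: y_m = 74.8541 − y_svg.

**Shape 1** — `<path>` regular polygon, stroke `#ff0000` → cut (S741, F572). Machine vertices: (50.1692,30.9742) → (57.7911,30.3654) → (62.7502,24.5454) → (62.1414,16.9235) → (56.3214,11.9644) → (48.6995,12.5732) → (43.7404,18.3932) → (44.3492,26.0151) → (50.1692,30.9742). Closed: final G1 returns to the first vertex.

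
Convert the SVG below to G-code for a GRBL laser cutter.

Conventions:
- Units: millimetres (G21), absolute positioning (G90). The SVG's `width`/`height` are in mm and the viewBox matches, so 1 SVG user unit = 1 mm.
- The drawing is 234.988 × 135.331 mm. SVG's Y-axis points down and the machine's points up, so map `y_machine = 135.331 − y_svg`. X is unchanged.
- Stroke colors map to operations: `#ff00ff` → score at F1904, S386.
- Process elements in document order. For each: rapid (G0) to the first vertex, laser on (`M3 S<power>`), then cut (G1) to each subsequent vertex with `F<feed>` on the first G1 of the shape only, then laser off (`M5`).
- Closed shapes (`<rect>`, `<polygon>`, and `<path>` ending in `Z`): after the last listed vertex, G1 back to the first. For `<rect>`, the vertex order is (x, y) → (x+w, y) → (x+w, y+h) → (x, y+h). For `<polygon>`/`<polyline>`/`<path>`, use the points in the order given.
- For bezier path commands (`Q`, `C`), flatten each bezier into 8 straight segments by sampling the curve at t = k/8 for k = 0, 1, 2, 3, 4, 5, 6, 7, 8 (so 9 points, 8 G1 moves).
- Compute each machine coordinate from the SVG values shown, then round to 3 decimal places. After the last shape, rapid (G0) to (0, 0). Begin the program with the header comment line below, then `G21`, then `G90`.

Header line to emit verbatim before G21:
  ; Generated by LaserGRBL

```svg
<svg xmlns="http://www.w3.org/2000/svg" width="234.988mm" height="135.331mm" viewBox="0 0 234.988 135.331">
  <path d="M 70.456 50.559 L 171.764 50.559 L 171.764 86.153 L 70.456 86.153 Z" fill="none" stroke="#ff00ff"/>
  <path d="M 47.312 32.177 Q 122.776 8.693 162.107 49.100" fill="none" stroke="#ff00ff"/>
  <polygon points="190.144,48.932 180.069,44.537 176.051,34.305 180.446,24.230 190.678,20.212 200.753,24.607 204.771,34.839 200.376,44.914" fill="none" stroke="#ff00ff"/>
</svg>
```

viewBox `0 0 234.988 135.331` with mm width/height → 1 unit = 1 mm. Flip: y_m = 135.331 − y_svg.

**Shape 1** — `<path>` rectangle, stroke `#ff00ff` → score (S386, F1904). Machine vertices: (70.456,84.772) → (171.764,84.772) → (171.764,49.178) → (70.456,49.178) → (70.456,84.772). Closed: final G1 returns to the first vertex.

**Shape 2** — `<path>` quadratic bezier, stroke `#ff00ff` → score (S386, F1904). Control points (SVG): P0=(47.312,32.177), P1=(122.776,8.693), P2=(162.107,49.100); sampled at t=k/8. Machine vertices: (47.312,103.154) → (65.613,108.027) → (82.786,110.903) → (98.829,111.782) → (113.743,110.665) → (127.528,107.552) → (140.183,102.441) → (151.710,95.334) → (162.107,86.231). Open path.

**Shape 3** — `<polygon>` regular polygon, stroke `#ff00ff` → score (S386, F1904). Machine vertices: (190.144,86.399) → (180.069,90.794) → (176.051,101.026) → (180.446,111.101) → (190.678,115.119) → (200.753,110.724) → (204.771,100.492) → (200.376,90.417) → (190.144,86.399). Closed: final G1 returns to the first vertex.

; Generated by LaserGRBL
G21
G90
G0 X70.456 Y84.772
M3 S386
G1 X171.764 Y84.772 F1904
G1 X171.764 Y49.178
G1 X70.456 Y49.178
G1 X70.456 Y84.772
M5
G0 X47.312 Y103.154
M3 S386
G1 X65.613 Y108.027 F1904
G1 X82.786 Y110.903
G1 X98.829 Y111.782
G1 X113.743 Y110.665
G1 X127.528 Y107.552
G1 X140.183 Y102.441
G1 X151.710 Y95.334
G1 X162.107 Y86.231
M5
G0 X190.144 Y86.399
M3 S386
G1 X180.069 Y90.794 F1904
G1 X176.051 Y101.026
G1 X180.446 Y111.101
G1 X190.678 Y115.119
G1 X200.753 Y110.724
G1 X204.771 Y100.492
G1 X200.376 Y90.417
G1 X190.144 Y86.399
M5
G0 X0.000 Y0.000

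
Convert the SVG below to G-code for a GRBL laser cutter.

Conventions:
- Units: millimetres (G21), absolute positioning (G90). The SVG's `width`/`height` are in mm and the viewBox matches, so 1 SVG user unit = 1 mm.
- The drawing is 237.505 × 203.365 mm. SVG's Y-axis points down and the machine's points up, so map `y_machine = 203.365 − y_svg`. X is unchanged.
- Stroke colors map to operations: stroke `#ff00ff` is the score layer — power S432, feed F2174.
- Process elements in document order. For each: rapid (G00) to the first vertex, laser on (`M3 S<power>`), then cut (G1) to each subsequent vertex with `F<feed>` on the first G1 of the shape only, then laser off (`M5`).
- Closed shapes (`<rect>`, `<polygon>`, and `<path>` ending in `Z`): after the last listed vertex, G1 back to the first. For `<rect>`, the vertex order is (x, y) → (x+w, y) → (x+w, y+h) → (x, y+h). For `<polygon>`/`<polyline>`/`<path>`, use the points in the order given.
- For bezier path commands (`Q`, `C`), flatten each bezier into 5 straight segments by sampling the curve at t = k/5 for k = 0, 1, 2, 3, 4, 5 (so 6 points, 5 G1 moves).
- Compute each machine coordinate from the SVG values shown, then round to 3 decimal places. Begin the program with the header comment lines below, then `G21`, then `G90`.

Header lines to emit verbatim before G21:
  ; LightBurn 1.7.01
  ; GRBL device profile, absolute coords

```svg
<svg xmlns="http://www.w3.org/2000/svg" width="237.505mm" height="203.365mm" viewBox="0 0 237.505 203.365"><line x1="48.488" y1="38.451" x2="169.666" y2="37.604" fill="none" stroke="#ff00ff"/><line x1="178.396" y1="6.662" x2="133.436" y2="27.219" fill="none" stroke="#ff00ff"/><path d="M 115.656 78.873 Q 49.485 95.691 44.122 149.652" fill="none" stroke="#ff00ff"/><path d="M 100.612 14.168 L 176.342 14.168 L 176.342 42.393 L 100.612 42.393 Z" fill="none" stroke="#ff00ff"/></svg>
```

Since the viewBox matches the mm dimensions, user units are millimetres directly. The only transform is the Y-flip y_m = 203.365 − y_svg.

Shape 1 is a line segment drawn with `<line>`. Its stroke #ff00ff means score at S432, F2174. After flipping Y the toolpath is (48.488,164.914) → (169.666,165.761).

Shape 2 is a line segment drawn with `<line>`. Its stroke #ff00ff means score at S432, F2174. After flipping Y the toolpath is (178.396,196.703) → (133.436,176.146).

Shape 3 is a quadratic bezier drawn with `<path>`. Its stroke #ff00ff means score at S432, F2174. After flipping Y the toolpath is (115.656,124.492) → (91.620,116.279) → (72.448,105.095) → (58.142,90.939) → (48.700,73.812) → (44.122,53.713).

Shape 4 is a rectangle drawn with `<path>`. Its stroke #ff00ff means score at S432, F2174. After flipping Y the toolpath is (100.612,189.197) → (176.342,189.197) → (176.342,160.972) → (100.612,160.972) → (100.612,189.197), returning to the start.

; LightBurn 1.7.01
; GRBL device profile, absolute coords
G21
G90
G00 X48.488 Y164.914
M3 S432
G1 X169.666 Y165.761 F2174
M5
G00 X178.396 Y196.703
M3 S432
G1 X133.436 Y176.146 F2174
M5
G00 X115.656 Y124.492
M3 S432
G1 X91.620 Y116.279 F2174
G1 X72.448 Y105.095
G1 X58.142 Y90.939
G1 X48.700 Y73.812
G1 X44.122 Y53.713
M5
G00 X100.612 Y189.197
M3 S432
G1 X176.342 Y189.197 F2174
G1 X176.342 Y160.972
G1 X100.612 Y160.972
G1 X100.612 Y189.197
M5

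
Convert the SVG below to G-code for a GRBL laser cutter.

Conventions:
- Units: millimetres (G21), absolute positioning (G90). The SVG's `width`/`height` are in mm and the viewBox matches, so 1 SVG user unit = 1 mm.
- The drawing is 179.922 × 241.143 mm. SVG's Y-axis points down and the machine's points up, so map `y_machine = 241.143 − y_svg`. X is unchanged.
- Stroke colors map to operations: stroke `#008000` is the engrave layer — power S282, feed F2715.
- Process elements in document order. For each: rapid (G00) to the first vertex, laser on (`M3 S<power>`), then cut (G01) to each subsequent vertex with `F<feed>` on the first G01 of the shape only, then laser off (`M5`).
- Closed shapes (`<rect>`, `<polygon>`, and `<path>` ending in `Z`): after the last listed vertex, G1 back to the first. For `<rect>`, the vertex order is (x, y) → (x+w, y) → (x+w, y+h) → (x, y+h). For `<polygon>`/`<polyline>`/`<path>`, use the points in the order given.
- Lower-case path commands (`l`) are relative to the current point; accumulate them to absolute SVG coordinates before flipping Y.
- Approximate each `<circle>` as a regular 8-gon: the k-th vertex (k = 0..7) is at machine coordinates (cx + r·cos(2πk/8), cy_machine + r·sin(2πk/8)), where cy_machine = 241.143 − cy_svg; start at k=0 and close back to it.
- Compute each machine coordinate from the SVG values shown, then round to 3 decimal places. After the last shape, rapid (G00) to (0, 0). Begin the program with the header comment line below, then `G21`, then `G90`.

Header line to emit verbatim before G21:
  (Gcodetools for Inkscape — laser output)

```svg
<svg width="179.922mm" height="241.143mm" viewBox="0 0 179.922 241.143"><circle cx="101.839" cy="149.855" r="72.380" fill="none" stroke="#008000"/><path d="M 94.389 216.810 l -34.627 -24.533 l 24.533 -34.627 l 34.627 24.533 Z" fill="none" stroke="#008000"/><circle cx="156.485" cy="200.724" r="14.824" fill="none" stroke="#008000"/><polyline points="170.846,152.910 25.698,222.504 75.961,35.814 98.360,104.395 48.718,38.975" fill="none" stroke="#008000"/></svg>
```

viewBox `0 0 179.922 241.143` with mm width/height → 1 unit = 1 mm. Flip: y_m = 241.143 − y_svg.

**Shape 1** — `<circle>` circle, stroke `#008000` → engrave (S282, F2715). Machine vertices: (174.219,91.288) → (153.019,142.468) → (101.839,163.668) → (50.659,142.468) → (29.459,91.288) → (50.659,40.108) → (101.839,18.908) → (153.019,40.108) → (174.219,91.288). Closed: final G1 returns to the first vertex.

**Shape 2** — `<path>` regular polygon, stroke `#008000` → engrave (S282, F2715). Machine vertices: (94.389,24.333) → (59.762,48.866) → (84.295,83.493) → (118.922,58.960) → (94.389,24.333). Closed: final G1 returns to the first vertex.

**Shape 3** — `<circle>` circle, stroke `#008000` → engrave (S282, F2715). Machine vertices: (171.309,40.419) → (166.967,50.901) → (156.485,55.243) → (146.003,50.901) → (141.661,40.419) → (146.003,29.937) → (156.485,25.595) → (166.967,29.937) → (171.309,40.419). Closed: final G1 returns to the first vertex.

**Shape 4** — `<polyline>` open polyline, stroke `#008000` → engrave (S282, F2715). Machine vertices: (170.846,88.233) → (25.698,18.639) → (75.961,205.329) → (98.360,136.748) → (48.718,202.168). Open path.

(Gcodetools for Inkscape — laser output)
G21
G90
G00 X174.219 Y91.288
M3 S282
G01 X153.019 Y142.468 F2715
G01 X101.839 Y163.668
G01 X50.659 Y142.468
G01 X29.459 Y91.288
G01 X50.659 Y40.108
G01 X101.839 Y18.908
G01 X153.019 Y40.108
G01 X174.219 Y91.288
M5
G00 X94.389 Y24.333
M3 S282
G01 X59.762 Y48.866 F2715
G01 X84.295 Y83.493
G01 X118.922 Y58.960
G01 X94.389 Y24.333
M5
G00 X171.309 Y40.419
M3 S282
G01 X166.967 Y50.901 F2715
G01 X156.485 Y55.243
G01 X146.003 Y50.901
G01 X141.661 Y40.419
G01 X146.003 Y29.937
G01 X156.485 Y25.595
G01 X166.967 Y29.937
G01 X171.309 Y40.419
M5
G00 X170.846 Y88.233
M3 S282
G01 X25.698 Y18.639 F2715
G01 X75.961 Y205.329
G01 X98.360 Y136.748
G01 X48.718 Y202.168
M5
G00 X0.000 Y0.000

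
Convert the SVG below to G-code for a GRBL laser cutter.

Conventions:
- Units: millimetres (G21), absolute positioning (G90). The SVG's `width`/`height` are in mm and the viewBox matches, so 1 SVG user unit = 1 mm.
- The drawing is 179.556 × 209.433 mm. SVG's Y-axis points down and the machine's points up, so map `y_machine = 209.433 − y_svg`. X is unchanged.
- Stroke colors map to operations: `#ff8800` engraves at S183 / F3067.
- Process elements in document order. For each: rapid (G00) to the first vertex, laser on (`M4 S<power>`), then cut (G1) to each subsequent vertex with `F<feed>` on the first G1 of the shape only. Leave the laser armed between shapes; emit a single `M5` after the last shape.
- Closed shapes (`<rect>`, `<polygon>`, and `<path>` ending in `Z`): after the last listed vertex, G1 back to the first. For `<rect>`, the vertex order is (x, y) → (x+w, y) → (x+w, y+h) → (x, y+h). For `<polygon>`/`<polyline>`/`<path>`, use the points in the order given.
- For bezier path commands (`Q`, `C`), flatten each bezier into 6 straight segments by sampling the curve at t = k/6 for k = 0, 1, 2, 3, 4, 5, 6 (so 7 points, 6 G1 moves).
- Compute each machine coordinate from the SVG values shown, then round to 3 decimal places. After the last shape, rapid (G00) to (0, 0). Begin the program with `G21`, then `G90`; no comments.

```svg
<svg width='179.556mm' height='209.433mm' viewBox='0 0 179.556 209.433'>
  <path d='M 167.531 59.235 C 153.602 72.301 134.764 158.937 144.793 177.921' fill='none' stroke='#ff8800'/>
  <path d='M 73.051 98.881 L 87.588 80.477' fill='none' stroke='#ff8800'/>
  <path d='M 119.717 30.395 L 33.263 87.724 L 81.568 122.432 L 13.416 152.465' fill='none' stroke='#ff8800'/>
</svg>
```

G21
G90
G00 X167.531 Y150.198
M4 S183
G1 X160.314 Y138.188 F3067
G1 X153.217 Y117.839
G1 X147.178 Y93.074
G1 X143.135 Y67.816
G1 X142.028 Y45.988
G1 X144.793 Y31.512
G00 X73.051 Y110.552
M4 S183
G1 X87.588 Y128.956 F3067
G00 X119.717 Y179.038
M4 S183
G1 X33.263 Y121.709 F3067
G1 X81.568 Y87.001
G1 X13.416 Y56.968
M5
G00 X0.000 Y0.000

Since the viewBox matches the mm dimensions, user units are millimetres directly. The only transform is the Y-flip y_m = 209.433 − y_svg.

Shape 1 is a cubic bezier drawn with `<path>`. Its stroke #ff8800 means engrave at S183, F3067. After flipping Y the toolpath is (167.531,150.198) → (160.314,138.188) → (153.217,117.839) → (147.178,93.074) → (143.135,67.816) → (142.028,45.988) → (144.793,31.512).

Shape 2 is a line segment drawn with `<path>`. Its stroke #ff8800 means engrave at S183, F3067. After flipping Y the toolpath is (73.051,110.552) → (87.588,128.956).

Shape 3 is a open polyline drawn with `<path>`. Its stroke #ff8800 means engrave at S183, F3067. After flipping Y the toolpath is (119.717,179.038) → (33.263,121.709) → (81.568,87.001) → (13.416,56.968).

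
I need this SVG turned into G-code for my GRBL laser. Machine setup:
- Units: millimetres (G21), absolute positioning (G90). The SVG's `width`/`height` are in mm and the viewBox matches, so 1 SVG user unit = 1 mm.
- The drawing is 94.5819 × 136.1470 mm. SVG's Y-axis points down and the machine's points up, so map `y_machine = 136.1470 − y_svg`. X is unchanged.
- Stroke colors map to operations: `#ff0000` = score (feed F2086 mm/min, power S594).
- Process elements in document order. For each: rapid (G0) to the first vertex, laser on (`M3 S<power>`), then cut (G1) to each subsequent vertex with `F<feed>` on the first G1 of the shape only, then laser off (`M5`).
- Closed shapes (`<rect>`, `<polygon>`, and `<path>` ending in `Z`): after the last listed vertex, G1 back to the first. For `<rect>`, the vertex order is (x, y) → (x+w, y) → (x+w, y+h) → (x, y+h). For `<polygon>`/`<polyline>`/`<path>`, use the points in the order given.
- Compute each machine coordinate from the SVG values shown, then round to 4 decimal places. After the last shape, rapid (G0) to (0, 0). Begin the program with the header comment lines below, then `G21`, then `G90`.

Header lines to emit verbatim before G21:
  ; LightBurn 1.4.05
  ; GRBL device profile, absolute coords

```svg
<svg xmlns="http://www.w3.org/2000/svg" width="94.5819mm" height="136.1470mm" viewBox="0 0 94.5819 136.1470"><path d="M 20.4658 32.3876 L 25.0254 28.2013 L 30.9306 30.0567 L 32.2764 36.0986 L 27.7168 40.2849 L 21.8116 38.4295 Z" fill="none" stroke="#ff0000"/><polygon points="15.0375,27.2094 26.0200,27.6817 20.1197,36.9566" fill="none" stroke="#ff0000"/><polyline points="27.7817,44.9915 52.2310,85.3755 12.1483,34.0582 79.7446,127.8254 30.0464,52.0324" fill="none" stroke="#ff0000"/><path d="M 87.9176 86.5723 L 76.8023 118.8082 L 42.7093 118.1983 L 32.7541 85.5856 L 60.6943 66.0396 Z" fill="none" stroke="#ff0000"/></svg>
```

1 u = 1 mm; y_m = 136.1470 − y.

[1] `<path>` regular polygon, #ff0000→score S594 F2086: (20.4658,103.7594) → (25.0254,107.9457) → (30.9306,106.0903) → (32.2764,100.0484) → (27.7168,95.8621) → (21.8116,97.7175) → (20.4658,103.7594) (closed)

[2] `<polygon>` regular polygon, #ff0000→score S594 F2086: (15.0375,108.9376) → (26.0200,108.4653) → (20.1197,99.1904) → (15.0375,108.9376) (closed)

[3] `<polyline>` open polyline, #ff0000→score S594 F2086: (27.7817,91.1555) → (52.2310,50.7715) → (12.1483,102.0888) → (79.7446,8.3216) → (30.0464,84.1146)

[4] `<path>` regular polygon, #ff0000→score S594 F2086: (87.9176,49.5747) → (76.8023,17.3388) → (42.7093,17.9487) → (32.7541,50.5614) → (60.6943,70.1074) → (87.9176,49.5747) (closed)

; LightBurn 1.4.05
; GRBL device profile, absolute coords
G21
G90
G0 X20.4658 Y103.7594
M3 S594
G1 X25.0254 Y107.9457 F2086
G1 X30.9306 Y106.0903
G1 X32.2764 Y100.0484
G1 X27.7168 Y95.8621
G1 X21.8116 Y97.7175
G1 X20.4658 Y103.7594
M5
G0 X15.0375 Y108.9376
M3 S594
G1 X26.0200 Y108.4653 F2086
G1 X20.1197 Y99.1904
G1 X15.0375 Y108.9376
M5
G0 X27.7817 Y91.1555
M3 S594
G1 X52.2310 Y50.7715 F2086
G1 X12.1483 Y102.0888
G1 X79.7446 Y8.3216
G1 X30.0464 Y84.1146
M5
G0 X87.9176 Y49.5747
M3 S594
G1 X76.8023 Y17.3388 F2086
G1 X42.7093 Y17.9487
G1 X32.7541 Y50.5614
G1 X60.6943 Y70.1074
G1 X87.9176 Y49.5747
M5
G0 X0.0000 Y0.0000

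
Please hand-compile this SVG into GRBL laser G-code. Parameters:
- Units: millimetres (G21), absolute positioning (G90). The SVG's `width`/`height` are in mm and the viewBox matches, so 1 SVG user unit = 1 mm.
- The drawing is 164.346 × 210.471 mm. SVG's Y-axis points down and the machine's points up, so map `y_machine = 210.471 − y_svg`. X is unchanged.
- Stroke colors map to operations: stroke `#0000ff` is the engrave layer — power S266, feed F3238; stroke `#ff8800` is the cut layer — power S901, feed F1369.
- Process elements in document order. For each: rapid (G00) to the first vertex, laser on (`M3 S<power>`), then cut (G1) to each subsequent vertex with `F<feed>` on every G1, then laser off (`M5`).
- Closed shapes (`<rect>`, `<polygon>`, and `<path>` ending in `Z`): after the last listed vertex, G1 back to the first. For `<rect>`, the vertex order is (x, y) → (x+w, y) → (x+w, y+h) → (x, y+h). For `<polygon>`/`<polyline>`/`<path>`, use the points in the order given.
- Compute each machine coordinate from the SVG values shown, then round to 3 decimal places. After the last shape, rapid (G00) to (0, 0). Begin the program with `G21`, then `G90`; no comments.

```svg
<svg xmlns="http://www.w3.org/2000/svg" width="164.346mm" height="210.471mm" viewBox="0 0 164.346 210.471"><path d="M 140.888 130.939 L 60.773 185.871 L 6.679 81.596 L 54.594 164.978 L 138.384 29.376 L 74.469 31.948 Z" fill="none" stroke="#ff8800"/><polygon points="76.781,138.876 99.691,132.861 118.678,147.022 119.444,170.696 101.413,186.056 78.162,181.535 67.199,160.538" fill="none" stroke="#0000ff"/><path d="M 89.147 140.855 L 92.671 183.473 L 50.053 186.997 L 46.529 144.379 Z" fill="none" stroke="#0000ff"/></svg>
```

1 u = 1 mm; y_m = 210.471 − y.

[1] `<path>` closed polygon, #ff8800→cut S901 F1369: (140.888,79.532) → (60.773,24.600) → (6.679,128.875) → (54.594,45.493) → (138.384,181.095) → (74.469,178.523) → (140.888,79.532) (closed)

[2] `<polygon>` regular polygon, #0000ff→engrave S266 F3238: (76.781,71.595) → (99.691,77.610) → (118.678,63.449) → (119.444,39.775) → (101.413,24.415) → (78.162,28.936) → (67.199,49.933) → (76.781,71.595) (closed)

[3] `<path>` regular polygon, #0000ff→engrave S266 F3238: (89.147,69.616) → (92.671,26.998) → (50.053,23.474) → (46.529,66.092) → (89.147,69.616) (closed)

G21
G90
G00 X140.888 Y79.532
M3 S901
G1 X60.773 Y24.600 F1369
G1 X6.679 Y128.875 F1369
G1 X54.594 Y45.493 F1369
G1 X138.384 Y181.095 F1369
G1 X74.469 Y178.523 F1369
G1 X140.888 Y79.532 F1369
M5
G00 X76.781 Y71.595
M3 S266
G1 X99.691 Y77.610 F3238
G1 X118.678 Y63.449 F3238
G1 X119.444 Y39.775 F3238
G1 X101.413 Y24.415 F3238
G1 X78.162 Y28.936 F3238
G1 X67.199 Y49.933 F3238
G1 X76.781 Y71.595 F3238
M5
G00 X89.147 Y69.616
M3 S266
G1 X92.671 Y26.998 F3238
G1 X50.053 Y23.474 F3238
G1 X46.529 Y66.092 F3238
G1 X89.147 Y69.616 F3238
M5
G00 X0.000 Y0.000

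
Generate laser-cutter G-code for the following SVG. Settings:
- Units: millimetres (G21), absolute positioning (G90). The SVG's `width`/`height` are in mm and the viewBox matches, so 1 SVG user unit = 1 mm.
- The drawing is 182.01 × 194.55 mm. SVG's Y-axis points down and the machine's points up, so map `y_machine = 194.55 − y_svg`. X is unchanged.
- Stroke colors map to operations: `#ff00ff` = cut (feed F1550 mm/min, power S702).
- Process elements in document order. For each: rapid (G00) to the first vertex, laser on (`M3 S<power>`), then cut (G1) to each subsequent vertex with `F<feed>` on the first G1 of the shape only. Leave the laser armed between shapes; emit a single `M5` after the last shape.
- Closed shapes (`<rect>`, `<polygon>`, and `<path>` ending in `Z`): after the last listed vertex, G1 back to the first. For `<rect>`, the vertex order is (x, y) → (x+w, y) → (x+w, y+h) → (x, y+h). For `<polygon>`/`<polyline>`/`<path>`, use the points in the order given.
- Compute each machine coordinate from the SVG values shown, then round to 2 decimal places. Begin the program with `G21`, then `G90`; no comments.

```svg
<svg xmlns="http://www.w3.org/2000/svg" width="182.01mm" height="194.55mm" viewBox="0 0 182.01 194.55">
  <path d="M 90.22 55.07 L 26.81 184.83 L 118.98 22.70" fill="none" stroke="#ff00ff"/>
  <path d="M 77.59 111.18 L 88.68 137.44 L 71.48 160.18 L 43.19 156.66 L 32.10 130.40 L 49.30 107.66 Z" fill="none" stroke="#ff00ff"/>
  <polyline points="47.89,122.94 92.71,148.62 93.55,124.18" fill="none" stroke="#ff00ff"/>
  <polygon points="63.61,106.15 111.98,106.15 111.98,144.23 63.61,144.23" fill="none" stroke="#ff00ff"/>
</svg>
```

G21
G90
G00 X90.22 Y139.48
M3 S702
G1 X26.81 Y9.72 F1550
G1 X118.98 Y171.85
G00 X77.59 Y83.37
M3 S702
G1 X88.68 Y57.11 F1550
G1 X71.48 Y34.37
G1 X43.19 Y37.89
G1 X32.10 Y64.15
G1 X49.30 Y86.89
G1 X77.59 Y83.37
G00 X47.89 Y71.61
M3 S702
G1 X92.71 Y45.93 F1550
G1 X93.55 Y70.37
G00 X63.61 Y88.40
M3 S702
G1 X111.98 Y88.40 F1550
G1 X111.98 Y50.32
G1 X63.61 Y50.32
G1 X63.61 Y88.40
M5

1 u = 1 mm; y_m = 194.55 − y.

[1] `<path>` open polyline, #ff00ff→cut S702 F1550: (90.22,139.48) → (26.81,9.72) → (118.98,171.85)

[2] `<path>` regular polygon, #ff00ff→cut S702 F1550: (77.59,83.37) → (88.68,57.11) → (71.48,34.37) → (43.19,37.89) → (32.10,64.15) → (49.30,86.89) → (77.59,83.37) (closed)

[3] `<polyline>` open polyline, #ff00ff→cut S702 F1550: (47.89,71.61) → (92.71,45.93) → (93.55,70.37)

[4] `<polygon>` rectangle, #ff00ff→cut S702 F1550: (63.61,88.40) → (111.98,88.40) → (111.98,50.32) → (63.61,50.32) → (63.61,88.40) (closed)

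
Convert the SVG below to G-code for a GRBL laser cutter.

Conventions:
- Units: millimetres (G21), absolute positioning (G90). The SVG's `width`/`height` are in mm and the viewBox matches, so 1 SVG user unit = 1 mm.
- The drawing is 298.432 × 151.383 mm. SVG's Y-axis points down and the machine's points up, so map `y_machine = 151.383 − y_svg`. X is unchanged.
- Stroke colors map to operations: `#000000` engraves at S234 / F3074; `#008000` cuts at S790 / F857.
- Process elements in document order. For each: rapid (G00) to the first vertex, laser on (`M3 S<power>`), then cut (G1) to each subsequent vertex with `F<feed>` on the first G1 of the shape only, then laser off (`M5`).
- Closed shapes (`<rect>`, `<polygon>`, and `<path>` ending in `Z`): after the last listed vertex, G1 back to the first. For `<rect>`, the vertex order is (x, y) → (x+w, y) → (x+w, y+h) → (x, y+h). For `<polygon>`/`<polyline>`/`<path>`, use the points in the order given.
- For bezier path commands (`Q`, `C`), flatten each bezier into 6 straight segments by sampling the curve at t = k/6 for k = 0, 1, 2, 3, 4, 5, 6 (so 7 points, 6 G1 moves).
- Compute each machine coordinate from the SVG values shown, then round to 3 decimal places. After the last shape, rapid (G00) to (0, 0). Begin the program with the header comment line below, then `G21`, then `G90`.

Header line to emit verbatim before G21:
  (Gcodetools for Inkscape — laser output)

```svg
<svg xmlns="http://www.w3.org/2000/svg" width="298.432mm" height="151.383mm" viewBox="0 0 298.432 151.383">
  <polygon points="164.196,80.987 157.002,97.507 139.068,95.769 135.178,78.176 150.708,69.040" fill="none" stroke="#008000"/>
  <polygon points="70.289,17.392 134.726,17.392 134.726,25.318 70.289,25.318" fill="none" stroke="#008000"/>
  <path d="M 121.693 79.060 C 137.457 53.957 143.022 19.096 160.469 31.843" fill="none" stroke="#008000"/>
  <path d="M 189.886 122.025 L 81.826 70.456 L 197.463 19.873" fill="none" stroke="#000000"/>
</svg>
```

(Gcodetools for Inkscape — laser output)
G21
G90
G00 X164.196 Y70.396
M3 S790
G1 X157.002 Y53.876 F857
G1 X139.068 Y55.614
G1 X135.178 Y73.207
G1 X150.708 Y82.343
G1 X164.196 Y70.396
M5
G00 X70.289 Y133.991
M3 S790
G1 X134.726 Y133.991 F857
G1 X134.726 Y126.065
G1 X70.289 Y126.065
G1 X70.289 Y133.991
M5
G00 X121.693 Y72.323
M3 S790
G1 X128.827 Y85.422 F857
G1 X134.875 Y98.554
G1 X140.450 Y110.125
G1 X146.165 Y118.542
G1 X152.633 Y122.212
G1 X160.469 Y119.540
M5
G00 X189.886 Y29.358
M3 S234
G1 X81.826 Y80.927 F3074
G1 X197.463 Y131.510
M5
G00 X0.000 Y0.000

Since the viewBox matches the mm dimensions, user units are millimetres directly. The only transform is the Y-flip y_m = 151.383 − y_svg.

Shape 1 is a regular polygon drawn with `<polygon>`. Its stroke #008000 means cut at S790, F857. After flipping Y the toolpath is (164.196,70.396) → (157.002,53.876) → (139.068,55.614) → (135.178,73.207) → (150.708,82.343) → (164.196,70.396), returning to the start.

Shape 2 is a rectangle drawn with `<polygon>`. Its stroke #008000 means cut at S790, F857. After flipping Y the toolpath is (70.289,133.991) → (134.726,133.991) → (134.726,126.065) → (70.289,126.065) → (70.289,133.991), returning to the start.

Shape 3 is a cubic bezier drawn with `<path>`. Its stroke #008000 means cut at S790, F857. After flipping Y the toolpath is (121.693,72.323) → (128.827,85.422) → (134.875,98.554) → (140.450,110.125) → (146.165,118.542) → (152.633,122.212) → (160.469,119.540).

Shape 4 is a open polyline drawn with `<path>`. Its stroke #000000 means engrave at S234, F3074. After flipping Y the toolpath is (189.886,29.358) → (81.826,80.927) → (197.463,131.510).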